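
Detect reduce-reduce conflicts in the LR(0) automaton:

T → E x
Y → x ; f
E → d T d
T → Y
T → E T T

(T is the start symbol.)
Augment with T' → T and build the canonical LR(0) collection (I0 = CLOSURE({[T' → . T]}), then GOTO on every symbol after a dot until no new states appear). It has 13 states:
  I0: { [E → . d T d], [T → . E T T], [T → . E x], [T → . Y], [T' → . T], [Y → . x ; f] }  — shift
  I1: { [E → . d T d], [T → . E T T], [T → . E x], [T → . Y], [T → E . T T], [T → E . x], [Y → . x ; f] }  — shift
  I2: { [T' → T .] }  — accept
  I3: { [T → Y .] }  — reduce
  I4: { [E → . d T d], [E → d . T d], [T → . E T T], [T → . E x], [T → . Y], [Y → . x ; f] }  — shift
  I5: { [Y → x . ; f] }  — shift
  I6: { [Y → x ; . f] }  — shift
  I7: { [Y → x ; f .] }  — reduce
  I8: { [E → d T . d] }  — shift
  I9: { [E → d T d .] }  — reduce
  I10: { [E → . d T d], [T → . E T T], [T → . E x], [T → . Y], [T → E T . T], [Y → . x ; f] }  — shift
  I11: { [T → E x .], [Y → x . ; f] }  — shift, reduce
  I12: { [T → E T T .] }  — reduce

No state contains more than one complete item.

Answer: No reduce-reduce conflicts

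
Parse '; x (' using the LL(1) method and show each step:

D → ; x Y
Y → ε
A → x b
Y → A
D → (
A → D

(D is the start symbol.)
LL(1) parsing maintains a stack (initially the start symbol over $) and the input. At each step: if the stack top is a terminal, match it against the current input token; if it is a non-terminal N, replace it with the RHS of M[N, lookahead] (the unique production whose predict set contains the lookahead).

Stack is shown with the top on the left.

Stack    Input    Action
------------------------
D $      ; x ( $  output D → ; x Y
; x Y $  ; x ( $  match ';'
x Y $    x ( $    match 'x'
Y $      ( $      output Y → A
A $      ( $      output A → D
D $      ( $      output D → (
( $      ( $      match '('
$        $        accept

The string is accepted.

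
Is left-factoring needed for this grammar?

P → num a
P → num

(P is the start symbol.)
Left-factoring is needed when two productions for the same non-terminal
share a common prefix on the right-hand side.

Productions for P:
  P → num a
  P → num

Found common prefix 'num' in productions for P

Answer: Yes, P has productions with common prefix 'num'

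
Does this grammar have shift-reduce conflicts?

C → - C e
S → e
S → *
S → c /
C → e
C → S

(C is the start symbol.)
Augment with C' → C and build the canonical LR(0) collection (I0 = CLOSURE({[C' → . C]}), then GOTO on every symbol after a dot until no new states appear). It has 10 states:
  I0: { [C → . - C e], [C → . S], [C → . e], [C' → . C], [S → . *], [S → . c /], [S → . e] }  — shift
  I1: { [S → * .] }  — reduce
  I2: { [C → - . C e], [C → . - C e], [C → . S], [C → . e], [S → . *], [S → . c /], [S → . e] }  — shift
  I3: { [C' → C .] }  — accept
  I4: { [C → S .] }  — reduce
  I5: { [S → c . /] }  — shift
  I6: { [C → e .], [S → e .] }  — 2 reduces
  I7: { [S → c / .] }  — reduce
  I8: { [C → - C . e] }  — shift
  I9: { [C → - C e .] }  — reduce

No state contains both a complete item and a shift item.

Answer: No shift-reduce conflicts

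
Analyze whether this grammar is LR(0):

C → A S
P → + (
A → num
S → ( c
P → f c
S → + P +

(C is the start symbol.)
A grammar is LR(0) if no state in the canonical LR(0) collection has:
  - both a shift item (dot before a terminal) and a complete item (shift-reduce conflict), or
  - two or more complete items (reduce-reduce conflict; the accept item [C' → C .] counts as a complete item here).

Augment with C' → C and build the canonical LR(0) collection (I0 = CLOSURE({[C' → . C]}), then GOTO on every symbol after a dot until no new states appear). It has 14 states:
  I0: { [A → . num], [C → . A S], [C' → . C] }  — shift
  I1: { [C → A . S], [S → . ( c], [S → . + P +] }  — shift
  I2: { [C' → C .] }  — accept
  I3: { [A → num .] }  — reduce
  I4: { [S → ( . c] }  — shift
  I5: { [P → . + (], [P → . f c], [S → + . P +] }  — shift
  I6: { [C → A S .] }  — reduce
  I7: { [P → + . (] }  — shift
  I8: { [S → + P . +] }  — shift
  I9: { [P → f . c] }  — shift
  I10: { [P → f c .] }  — reduce
  I11: { [S → + P + .] }  — reduce
  I12: { [P → + ( .] }  — reduce
  I13: { [S → ( c .] }  — reduce

Every state is either a pure shift/goto state or contains exactly one complete item and nothing to shift — no conflicts. The grammar is LR(0).

Answer: Yes, the grammar is LR(0)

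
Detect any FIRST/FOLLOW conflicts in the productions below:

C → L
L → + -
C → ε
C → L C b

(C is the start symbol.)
A FIRST/FOLLOW conflict occurs when a non-terminal N has a nullable alternative N → β (β ⇒* ε) and another alternative N → α with FIRST(α) ∩ FOLLOW(N) ≠ ∅: on such a lookahead the parser cannot decide between expanding α and letting N vanish via β.

Nullable non-terminals: C.
FIRST sets used below: FIRST(L) = { '+' }

C: nullable alternative(s) C → ε; FOLLOW(C) = { $, 'b' }
  C → L: FIRST \ {ε} = { '+' } — disjoint from FOLLOW(C)
  C → ε: FIRST \ {ε} = { } — this is the only nullable alternative, skip
  C → L C b: FIRST \ {ε} = { '+' } — disjoint from FOLLOW(C)

L has no nullable alternative, so no FIRST/FOLLOW check is needed there.

No FIRST/FOLLOW conflicts found.

Answer: No FIRST/FOLLOW conflicts.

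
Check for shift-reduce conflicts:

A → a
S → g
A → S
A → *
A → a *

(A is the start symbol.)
Augment with A' → A and build the canonical LR(0) collection (I0 = CLOSURE({[A' → . A]}), then GOTO on every symbol after a dot until no new states appear). It has 7 states:
  I0: { [A → . *], [A → . S], [A → . a *], [A → . a], [A' → . A], [S → . g] }  — shift
  I1: { [A → * .] }  — reduce
  I2: { [A' → A .] }  — accept
  I3: { [A → S .] }  — reduce
  I4: { [A → a . *], [A → a .] }  — shift, reduce
  I5: { [S → g .] }  — reduce
  I6: { [A → a * .] }  — reduce

I4 contains reduce item [A → a .] and shift item [A → a . *] — shift-reduce conflict.

Answer: Yes — I4: [A → a .] vs [A → a . *]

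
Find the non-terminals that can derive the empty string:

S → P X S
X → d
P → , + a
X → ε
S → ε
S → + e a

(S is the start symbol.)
A non-terminal is nullable if it can derive ε (the empty string): either it has an ε-production, or it has a production whose right-hand side consists entirely of nullable non-terminals.

ε-productions: X → ε, S → ε
So X, S are immediately nullable.
No further non-terminal can be added: every production for the remaining non-terminals contains a terminal or a non-nullable non-terminal.
Nullable = { 'S', 'X' }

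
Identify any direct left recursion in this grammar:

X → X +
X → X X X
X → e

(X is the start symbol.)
X → X +: LEFT RECURSIVE (starts with X)
X → X X X: LEFT RECURSIVE (starts with X)
X → e: starts with e

The grammar has direct left recursion on: X.

Answer: Yes, X is left-recursive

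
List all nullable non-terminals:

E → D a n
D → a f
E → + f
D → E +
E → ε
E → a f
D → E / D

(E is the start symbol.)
{ 'E' }

A non-terminal is nullable if it can derive ε (the empty string): either it has an ε-production, or it has a production whose right-hand side consists entirely of nullable non-terminals.

ε-productions: E → ε
So E is immediately nullable.
No further non-terminal can be added: every production for the remaining non-terminals contains a terminal or a non-nullable non-terminal.
Nullable = { 'E' }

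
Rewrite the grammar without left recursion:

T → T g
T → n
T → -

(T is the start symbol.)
T → n T'
T → - T'
T' → g T'
T' → ε

T is directly left-recursive. The standard transformation for
  A → A α₁ | ... | A α_m | β₁ | ... | β_n
is
  A  → β₁ A' | ... | β_n A'
  A' → α₁ A' | ... | α_m A' | ε

T → n becomes T → n T'
T → - becomes T → - T'
T → T g becomes T' → g T'
Add T' → ε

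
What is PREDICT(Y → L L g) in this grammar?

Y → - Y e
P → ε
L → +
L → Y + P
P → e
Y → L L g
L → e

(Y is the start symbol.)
{ '+', '-', 'e' }

PREDICT(Y → L L g) = (FIRST(RHS) \ {ε}) ∪ (FOLLOW(Y) if ε ∈ FIRST(RHS), i.e. RHS ⇒* ε)
FIRST(L) = { '+', '-', 'e' }
FIRST(L L g) = { '+', '-', 'e' }
ε ∉ FIRST(L L g), so FOLLOW(Y) is not added.
PREDICT(Y → L L g) = { '+', '-', 'e' }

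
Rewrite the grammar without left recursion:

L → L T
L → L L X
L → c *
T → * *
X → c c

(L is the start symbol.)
L is directly left-recursive. The standard transformation for
  A → A α₁ | ... | A α_m | β₁ | ... | β_n
is
  A  → β₁ A' | ... | β_n A'
  A' → α₁ A' | ... | α_m A' | ε

L → c * becomes L → c * L'
L → L T becomes L' → T L'
L → L L X becomes L' → L X L'
Add L' → ε

Productions for other non-terminals are unchanged:
  T → * *
  X → c c

Resulting grammar:
L → c * L'
L' → T L'
L' → L X L'
L' → ε
T → * *
X → c c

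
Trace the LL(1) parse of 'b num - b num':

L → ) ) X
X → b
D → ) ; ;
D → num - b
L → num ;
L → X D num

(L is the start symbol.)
LL(1) parsing maintains a stack (initially the start symbol over $) and the input. At each step: if the stack top is a terminal, match it against the current input token; if it is a non-terminal N, replace it with the RHS of M[N, lookahead] (the unique production whose predict set contains the lookahead).

Stack is shown with the top on the left.

Stack          Input            Action
--------------------------------------
L $            b num - b num $  output L → X D num
X D num $      b num - b num $  output X → b
b D num $      b num - b num $  match 'b'
D num $        num - b num $    output D → num - b
num - b num $  num - b num $    match 'num'
- b num $      - b num $        match '-'
b num $        b num $          match 'b'
num $          num $            match 'num'
$              $                accept

The string is accepted.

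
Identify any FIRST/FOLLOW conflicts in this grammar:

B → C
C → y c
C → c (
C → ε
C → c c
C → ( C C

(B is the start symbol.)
Yes. C → y c with FOLLOW(C) on { 'y' }; C → c '(' with FOLLOW(C) on { 'c' }; C → c c with FOLLOW(C) on { 'c' }; C → '(' C C with FOLLOW(C) on { '(' }

A FIRST/FOLLOW conflict occurs when a non-terminal N has a nullable alternative N → β (β ⇒* ε) and another alternative N → α with FIRST(α) ∩ FOLLOW(N) ≠ ∅: on such a lookahead the parser cannot decide between expanding α and letting N vanish via β.

Nullable non-terminals: B, C.
B has a nullable alternative but only one production, so nothing to check.

C: nullable alternative(s) C → ε; FOLLOW(C) = { $, '(', 'c', 'y' }
  C → y c: FIRST \ {ε} = { 'y' } — overlaps FOLLOW(C) on { 'y' }: CONFLICT
  C → c (: FIRST \ {ε} = { 'c' } — overlaps FOLLOW(C) on { 'c' }: CONFLICT
  C → ε: FIRST \ {ε} = { } — this is the only nullable alternative, skip
  C → c c: FIRST \ {ε} = { 'c' } — overlaps FOLLOW(C) on { 'c' }: CONFLICT
  C → ( C C: FIRST \ {ε} = { '(' } — overlaps FOLLOW(C) on { '(' }: CONFLICT

So the grammar has 4 FIRST/FOLLOW conflicts (marked CONFLICT above).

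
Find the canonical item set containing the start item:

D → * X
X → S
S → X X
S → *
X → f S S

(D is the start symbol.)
{ [D → . * X], [D' → . D] }

First, augment the grammar with D' → D
I₀ = CLOSURE({ [D' → . D] }):
  [D' → . D] has the dot before D: add [D → . * X]
No further items can be added.

I₀ = { [D → . * X], [D' → . D] }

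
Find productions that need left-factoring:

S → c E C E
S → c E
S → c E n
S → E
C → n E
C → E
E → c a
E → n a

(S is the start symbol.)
Yes, S has productions with common prefix 'c E'

Left-factoring is needed when two productions for the same non-terminal
share a common prefix on the right-hand side.

Productions for S:
  S → c E C E
  S → c E
  S → c E n
  S → E
Productions for C:
  C → n E
  C → E
Productions for E:
  E → c a
  E → n a

Found common prefix 'c E' in productions for S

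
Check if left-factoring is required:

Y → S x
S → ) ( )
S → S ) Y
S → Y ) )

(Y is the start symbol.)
Left-factoring is needed when two productions for the same non-terminal
share a common prefix on the right-hand side.

Productions for S:
  S → ) ( )
  S → S ) Y
  S → Y ) )

No common prefixes found.

Answer: No, left-factoring is not needed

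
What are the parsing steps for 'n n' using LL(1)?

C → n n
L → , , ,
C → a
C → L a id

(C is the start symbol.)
LL(1) parsing maintains a stack (initially the start symbol over $) and the input. At each step: if the stack top is a terminal, match it against the current input token; if it is a non-terminal N, replace it with the RHS of M[N, lookahead] (the unique production whose predict set contains the lookahead).

Stack is shown with the top on the left.

Stack  Input  Action
--------------------
C $    n n $  output C → n n
n n $  n n $  match 'n'
n $    n $    match 'n'
$      $      accept

The string is accepted.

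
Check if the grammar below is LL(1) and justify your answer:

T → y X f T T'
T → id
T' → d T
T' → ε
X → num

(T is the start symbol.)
A grammar is LL(1) if for each non-terminal N with multiple productions, the predict sets of those productions are pairwise disjoint, where PREDICT(N → α) = (FIRST(α) \ {ε}) ∪ (FOLLOW(N) if α ⇒* ε).

Relevant sets:
  FOLLOW(T') = { $, 'd' }

For T:
  PREDICT(T → y X f T T') = { 'y' }
  PREDICT(T → id) = { 'id' }
For T':
  PREDICT(T' → d T) = { 'd' }
  PREDICT(T' → ε) = { $, 'd' }
X has a single production, so nothing to check there.

Conflict found: Predict set conflict for T': { 'd' }
The grammar is NOT LL(1).

Answer: No. Predict set conflict for T': { 'd' }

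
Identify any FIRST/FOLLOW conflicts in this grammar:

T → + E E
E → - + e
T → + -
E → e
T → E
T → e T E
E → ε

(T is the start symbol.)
Yes. T → e T E with FOLLOW(T) on { 'e' }; E → '-' '+' e with FOLLOW(E) on { '-' }; E → e with FOLLOW(E) on { 'e' }

Nullable non-terminals: E, T.
FIRST sets used below: FIRST(E) = { '-', 'e', ε }

E: nullable alternative(s) E → ε; FOLLOW(E) = { $, '-', 'e' }
  E → - + e: FIRST \ {ε} = { '-' } — overlaps FOLLOW(E) on { '-' }: CONFLICT
  E → e: FIRST \ {ε} = { 'e' } — overlaps FOLLOW(E) on { 'e' }: CONFLICT
  E → ε: FIRST \ {ε} = { } — this is the only nullable alternative, skip

T: nullable alternative(s) T → E; FOLLOW(T) = { $, '-', 'e' }
  T → + E E: FIRST \ {ε} = { '+' } — disjoint from FOLLOW(T)
  T → + -: FIRST \ {ε} = { '+' } — disjoint from FOLLOW(T)
  T → E: FIRST \ {ε} = { '-', 'e' } — this is the only nullable alternative, skip
  T → e T E: FIRST \ {ε} = { 'e' } — overlaps FOLLOW(T) on { 'e' }: CONFLICT

So the grammar has 3 FIRST/FOLLOW conflicts (marked CONFLICT above).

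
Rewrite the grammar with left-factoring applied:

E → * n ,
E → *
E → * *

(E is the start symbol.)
E → * E'
E' → n ,
E' → ε
E' → *

Left-factoring transforms A → αβ₁ | αβ₂ into A → αA' and A' → β₁ | β₂
(α is the longest common prefix among the alternatives). Repeat until
no nonterminal has two alternatives with a common prefix.

Round 1: E has alternatives sharing prefix '*'. Introduce E': E → * E'
  Add: E' → n ,
  Add: E' → ε
  Add: E' → *

No remaining common prefixes — done.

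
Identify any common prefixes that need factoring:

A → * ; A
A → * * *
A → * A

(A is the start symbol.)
Left-factoring is needed when two productions for the same non-terminal
share a common prefix on the right-hand side.

Productions for A:
  A → * ; A
  A → * * *
  A → * A

Found common prefix '*' in productions for A

Answer: Yes, A has productions with common prefix '*'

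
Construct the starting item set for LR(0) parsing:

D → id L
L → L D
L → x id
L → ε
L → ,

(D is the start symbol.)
First, augment the grammar with D' → D
I₀ = CLOSURE({ [D' → . D] }):
  [D' → . D] has the dot before D: add [D → . id L]
No further items can be added.

I₀ = { [D → . id L], [D' → . D] }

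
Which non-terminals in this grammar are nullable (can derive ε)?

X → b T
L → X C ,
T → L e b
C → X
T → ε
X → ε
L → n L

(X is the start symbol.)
{ 'C', 'T', 'X' }

A non-terminal is nullable if it can derive ε (the empty string): either it has an ε-production, or it has a production whose right-hand side consists entirely of nullable non-terminals.

ε-productions: T → ε, X → ε
So T, X are immediately nullable.
C → X: every symbol on the right is nullable, so C is nullable too.
No further non-terminal can be added: every production for the remaining non-terminals contains a terminal or a non-nullable non-terminal.
Nullable = { 'C', 'T', 'X' }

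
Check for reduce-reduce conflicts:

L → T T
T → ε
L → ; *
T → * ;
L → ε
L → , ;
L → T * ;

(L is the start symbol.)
Yes — I0: [L → .] vs [T → .]; I8: [L → T * ; .] vs [T → * ; .]

Augment with L' → L and build the canonical LR(0) collection (I0 = CLOSURE({[L' → . L]}), then GOTO on every symbol after a dot until no new states appear). It has 12 states:
  I0: { [L → . , ;], [L → . ; *], [L → . T * ;], [L → . T T], [L → .], [L' → . L], [T → . * ;], [T → .] }  — shift, 2 reduces
  I1: { [T → * . ;] }  — shift
  I2: { [L → , . ;] }  — shift
  I3: { [L → ; . *] }  — shift
  I4: { [L' → L .] }  — accept
  I5: { [L → T . * ;], [L → T . T], [T → . * ;], [T → .] }  — shift, reduce
  I6: { [L → T * . ;], [T → * . ;] }  — shift
  I7: { [L → T T .] }  — reduce
  I8: { [L → T * ; .], [T → * ; .] }  — 2 reduces
  I9: { [L → ; * .] }  — reduce
  I10: { [L → , ; .] }  — reduce
  I11: { [T → * ; .] }  — reduce

I0 contains complete items [L → .], [T → .] — reduce-reduce conflict.
I8 contains complete items [L → T * ; .], [T → * ; .] — reduce-reduce conflict.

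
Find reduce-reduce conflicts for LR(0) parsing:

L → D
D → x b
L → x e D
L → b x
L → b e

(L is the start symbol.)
A reduce-reduce conflict occurs when an LR(0) state has two complete items [A → α .] and [B → β .] — both call for a reduction, and with no lookahead the parser cannot choose between them.

Augment with L' → L and build the canonical LR(0) collection (I0 = CLOSURE({[L' → . L]}), then GOTO on every symbol after a dot until no new states appear). It has 11 states:
  I0: { [D → . x b], [L → . D], [L → . b e], [L → . b x], [L → . x e D], [L' → . L] }  — shift
  I1: { [L → D .] }  — reduce
  I2: { [L' → L .] }  — accept
  I3: { [L → b . e], [L → b . x] }  — shift
  I4: { [D → x . b], [L → x . e D] }  — shift
  I5: { [D → x b .] }  — reduce
  I6: { [D → . x b], [L → x e . D] }  — shift
  I7: { [L → x e D .] }  — reduce
  I8: { [D → x . b] }  — shift
  I9: { [L → b e .] }  — reduce
  I10: { [L → b x .] }  — reduce

No state contains more than one complete item.

Answer: No reduce-reduce conflicts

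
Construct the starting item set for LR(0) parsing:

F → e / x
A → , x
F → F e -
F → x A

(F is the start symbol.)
First, augment the grammar with F' → F
I₀ = CLOSURE({ [F' → . F] }):
  [F' → . F] has the dot before F: add [F → . e / x], [F → . F e -], [F → . x A]
No further items can be added.

I₀ = { [F → . F e -], [F → . e / x], [F → . x A], [F' → . F] }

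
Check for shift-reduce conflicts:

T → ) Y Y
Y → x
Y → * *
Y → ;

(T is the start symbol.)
A shift-reduce conflict occurs when an LR(0) state has both:
  - a complete (reduce) item [A → α .] (dot at the end), and
  - a shift item [B → β . c γ] (dot before a terminal).

Augment with T' → T and build the canonical LR(0) collection (I0 = CLOSURE({[T' → . T]}), then GOTO on every symbol after a dot until no new states appear). It has 9 states:
  I0: { [T → . ) Y Y], [T' → . T] }  — shift
  I1: { [T → ) . Y Y], [Y → . * *], [Y → . ;], [Y → . x] }  — shift
  I2: { [T' → T .] }  — accept
  I3: { [Y → * . *] }  — shift
  I4: { [Y → ; .] }  — reduce
  I5: { [T → ) Y . Y], [Y → . * *], [Y → . ;], [Y → . x] }  — shift
  I6: { [Y → x .] }  — reduce
  I7: { [T → ) Y Y .] }  — reduce
  I8: { [Y → * * .] }  — reduce

No state contains both a complete item and a shift item.

Answer: No shift-reduce conflicts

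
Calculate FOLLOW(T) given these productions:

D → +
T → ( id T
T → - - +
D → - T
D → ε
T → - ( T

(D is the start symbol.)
In T → ( id T: T is at the end; this adds FOLLOW(T) to itself — nothing new
In D → - T: T is at the end, add FOLLOW(D)
In T → - ( T: T is at the end; this adds FOLLOW(T) to itself — nothing new

The FOLLOW sets referred to above (computed the same way, to a fixed point):
  FOLLOW(D) = { $ }

Taking the union: FOLLOW(T) = { $ }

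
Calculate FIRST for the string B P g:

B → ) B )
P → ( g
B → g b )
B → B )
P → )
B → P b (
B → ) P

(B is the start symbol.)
FIRST sets of the non-terminals involved (from the grammar, by fixed-point iteration):
  FIRST(B) = { '(', ')', 'g' }

To compute FIRST(B P g), process the symbols left to right:
Symbol B is a non-terminal. Add FIRST(B) \ {ε} = { '(', ')', 'g' }
B is not nullable (ε ∉ FIRST(B)), so stop here.
FIRST(B P g) = { '(', ')', 'g' }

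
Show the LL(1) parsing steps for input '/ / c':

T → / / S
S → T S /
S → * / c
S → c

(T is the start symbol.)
LL(1) parsing maintains a stack (initially the start symbol over $) and the input. At each step: if the stack top is a terminal, match it against the current input token; if it is a non-terminal N, replace it with the RHS of M[N, lookahead] (the unique production whose predict set contains the lookahead).

Stack is shown with the top on the left.

Stack    Input    Action
------------------------
T $      / / c $  output T → / / S
/ / S $  / / c $  match '/'
/ S $    / c $    match '/'
S $      c $      output S → c
c $      c $      match 'c'
$        $        accept

The string is accepted.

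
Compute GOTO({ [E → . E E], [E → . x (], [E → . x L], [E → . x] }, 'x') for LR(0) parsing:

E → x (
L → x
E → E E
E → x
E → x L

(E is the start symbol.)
{ [E → x . (], [E → x . L], [E → x .], [L → . x] }

GOTO(I, 'x') = CLOSURE({ [A → αX.β] : [A → α.Xβ] ∈ I, X = 'x' })

Items with dot before 'x', with the dot advanced:
  [E → . x] → [E → x .]
  [E → . x (] → [E → x . (]
  [E → . x L] → [E → x . L]
Closure of the advanced items:
  [E → x . L] has the dot before L: add [L → . x]

GOTO = { [E → x . (], [E → x . L], [E → x .], [L → . x] }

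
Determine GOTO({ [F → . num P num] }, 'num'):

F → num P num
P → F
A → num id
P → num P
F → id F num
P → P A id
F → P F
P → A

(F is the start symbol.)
{ [A → . num id], [F → . P F], [F → . id F num], [F → . num P num], [F → num . P num], [P → . A], [P → . F], [P → . P A id], [P → . num P] }

GOTO(I, 'num') = CLOSURE({ [A → αX.β] : [A → α.Xβ] ∈ I, X = 'num' })

Items with dot before 'num', with the dot advanced:
  [F → . num P num] → [F → num . P num]
Closure of the advanced items:
  [F → num . P num] has the dot before P: add [P → . F], [P → . num P], [P → . P A id], [P → . A]
  [P → . F] has the dot before F: add [F → . num P num], [F → . id F num], [F → . P F]
  [P → . A] has the dot before A: add [A → . num id]

GOTO = { [A → . num id], [F → . P F], [F → . id F num], [F → . num P num], [F → num . P num], [P → . A], [P → . F], [P → . P A id], [P → . num P] }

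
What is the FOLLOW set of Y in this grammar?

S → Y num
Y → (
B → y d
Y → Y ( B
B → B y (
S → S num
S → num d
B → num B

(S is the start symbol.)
In S → Y num: Y is followed by num, add FIRST(num) \ {ε} = { 'num' }
In Y → Y ( B: Y is followed by '(' B, add FIRST('(' B) \ {ε} = { '(' }

Taking the union: FOLLOW(Y) = { '(', 'num' }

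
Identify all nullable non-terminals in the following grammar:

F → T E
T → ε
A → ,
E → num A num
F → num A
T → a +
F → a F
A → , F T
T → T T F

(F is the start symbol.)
A non-terminal is nullable if it can derive ε (the empty string): either it has an ε-production, or it has a production whose right-hand side consists entirely of nullable non-terminals.

ε-productions: T → ε
So T is immediately nullable.
No further non-terminal can be added: every production for the remaining non-terminals contains a terminal or a non-nullable non-terminal.
Nullable = { 'T' }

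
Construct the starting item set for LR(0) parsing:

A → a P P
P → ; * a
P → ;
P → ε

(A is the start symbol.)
First, augment the grammar with A' → A
I₀ = CLOSURE({ [A' → . A] }):
  [A' → . A] has the dot before A: add [A → . a P P]
No further items can be added.

I₀ = { [A → . a P P], [A' → . A] }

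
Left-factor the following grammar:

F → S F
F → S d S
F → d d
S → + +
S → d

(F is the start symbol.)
F → S F'
F' → F
F' → d S
F → d d
S → + +
S → d

Left-factoring transforms A → αβ₁ | αβ₂ into A → αA' and A' → β₁ | β₂
(α is the longest common prefix among the alternatives). Repeat until
no nonterminal has two alternatives with a common prefix.

Round 1: F has alternatives sharing prefix 'S'. Introduce F': F → S F'
  Add: F' → F
  Add: F' → d S

No remaining common prefixes — done.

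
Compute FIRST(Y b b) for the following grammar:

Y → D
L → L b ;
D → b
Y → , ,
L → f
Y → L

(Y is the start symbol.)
FIRST sets of the non-terminals involved (from the grammar, by fixed-point iteration):
  FIRST(Y) = { ',', 'b', 'f' }

To compute FIRST(Y b b), process the symbols left to right:
Symbol Y is a non-terminal. Add FIRST(Y) \ {ε} = { ',', 'b', 'f' }
Y is not nullable (ε ∉ FIRST(Y)), so stop here.
FIRST(Y b b) = { ',', 'b', 'f' }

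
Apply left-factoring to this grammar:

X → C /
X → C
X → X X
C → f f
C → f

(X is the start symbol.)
X → C X'
X' → /
X' → ε
X → X X
C → f C'
C' → f
C' → ε

Left-factoring transforms A → αβ₁ | αβ₂ into A → αA' and A' → β₁ | β₂
(α is the longest common prefix among the alternatives). Repeat until
no nonterminal has two alternatives with a common prefix.

Round 1: X has alternatives sharing prefix 'C'. Introduce X': X → C X'
  Add: X' → /
  Add: X' → ε

Round 2: C has alternatives sharing prefix 'f'. Introduce C': C → f C'
  Add: C' → f
  Add: C' → ε

No remaining common prefixes — done.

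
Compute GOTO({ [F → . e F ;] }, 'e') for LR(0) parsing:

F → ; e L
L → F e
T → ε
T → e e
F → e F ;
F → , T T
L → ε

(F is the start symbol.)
{ [F → . , T T], [F → . ; e L], [F → . e F ;], [F → e . F ;] }

GOTO(I, 'e') = CLOSURE({ [A → αX.β] : [A → α.Xβ] ∈ I, X = 'e' })

Items with dot before 'e', with the dot advanced:
  [F → . e F ;] → [F → e . F ;]
Closure of the advanced items:
  [F → e . F ;] has the dot before F: add [F → . ; e L], [F → . e F ;], [F → . , T T]

GOTO = { [F → . , T T], [F → . ; e L], [F → . e F ;], [F → e . F ;] }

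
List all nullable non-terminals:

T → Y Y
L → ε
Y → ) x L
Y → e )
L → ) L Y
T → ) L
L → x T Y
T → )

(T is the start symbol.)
A non-terminal is nullable if it can derive ε (the empty string): either it has an ε-production, or it has a production whose right-hand side consists entirely of nullable non-terminals.

ε-productions: L → ε
So L is immediately nullable.
No further non-terminal can be added: every production for the remaining non-terminals contains a terminal or a non-nullable non-terminal.
Nullable = { 'L' }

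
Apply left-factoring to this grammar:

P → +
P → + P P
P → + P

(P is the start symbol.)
P → + P'
P' → ε
P' → P P''
P'' → P
P'' → ε

Left-factoring transforms A → αβ₁ | αβ₂ into A → αA' and A' → β₁ | β₂
(α is the longest common prefix among the alternatives). Repeat until
no nonterminal has two alternatives with a common prefix.

Round 1: P has alternatives sharing prefix '+'. Introduce P': P → + P'
  Add: P' → ε
  Add: P' → P P
  Add: P' → P

Round 2: P' has alternatives sharing prefix 'P'. Introduce P'': P' → P P''
  Add: P'' → P
  Add: P'' → ε

No remaining common prefixes — done.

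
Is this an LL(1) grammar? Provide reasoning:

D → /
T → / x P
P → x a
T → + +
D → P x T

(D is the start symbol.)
Yes, the grammar is LL(1).

A grammar is LL(1) if for each non-terminal N with multiple productions, the predict sets of those productions are pairwise disjoint, where PREDICT(N → α) = (FIRST(α) \ {ε}) ∪ (FOLLOW(N) if α ⇒* ε).

Relevant sets:
  FIRST(P) = { 'x' }

For D:
  PREDICT(D → '/') = { '/' }
  PREDICT(D → P x T) = { 'x' }
For T:
  PREDICT(T → '/' x P) = { '/' }
  PREDICT(T → '+' '+') = { '+' }
P has a single production, so nothing to check there.

All predict sets are disjoint. The grammar IS LL(1).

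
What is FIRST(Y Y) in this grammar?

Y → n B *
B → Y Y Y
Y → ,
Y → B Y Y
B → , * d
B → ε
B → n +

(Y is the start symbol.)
FIRST sets of the non-terminals involved (from the grammar, by fixed-point iteration):
  FIRST(Y) = { ',', 'n' }

To compute FIRST(Y Y), process the symbols left to right:
Symbol Y is a non-terminal. Add FIRST(Y) \ {ε} = { ',', 'n' }
Y is not nullable (ε ∉ FIRST(Y)), so stop here.
FIRST(Y Y) = { ',', 'n' }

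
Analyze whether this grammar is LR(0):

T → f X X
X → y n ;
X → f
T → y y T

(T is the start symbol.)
Augment with T' → T and build the canonical LR(0) collection (I0 = CLOSURE({[T' → . T]}), then GOTO on every symbol after a dot until no new states appear). It has 12 states:
  I0: { [T → . f X X], [T → . y y T], [T' → . T] }  — shift
  I1: { [T' → T .] }  — accept
  I2: { [T → f . X X], [X → . f], [X → . y n ;] }  — shift
  I3: { [T → y . y T] }  — shift
  I4: { [T → . f X X], [T → . y y T], [T → y y . T] }  — shift
  I5: { [T → y y T .] }  — reduce
  I6: { [T → f X . X], [X → . f], [X → . y n ;] }  — shift
  I7: { [X → f .] }  — reduce
  I8: { [X → y . n ;] }  — shift
  I9: { [X → y n . ;] }  — shift
  I10: { [X → y n ; .] }  — reduce
  I11: { [T → f X X .] }  — reduce

Every state is either a pure shift/goto state or contains exactly one complete item and nothing to shift — no conflicts. The grammar is LR(0).

Answer: Yes, the grammar is LR(0)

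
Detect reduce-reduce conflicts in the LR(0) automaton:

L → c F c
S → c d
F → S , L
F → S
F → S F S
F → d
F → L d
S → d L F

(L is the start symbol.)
A reduce-reduce conflict occurs when an LR(0) state has two complete items [A → α .] and [B → β .] — both call for a reduction, and with no lookahead the parser cannot choose between them.

Augment with L' → L and build the canonical LR(0) collection (I0 = CLOSURE({[L' → . L]}), then GOTO on every symbol after a dot until no new states appear). It has 20 states:
  I0: { [L → . c F c], [L' → . L] }  — shift
  I1: { [L' → L .] }  — accept
  I2: { [F → . L d], [F → . S , L], [F → . S F S], [F → . S], [F → . d], [L → . c F c], [L → c . F c], [S → . c d], [S → . d L F] }  — shift
  I3: { [L → c F . c] }  — shift
  I4: { [F → L . d] }  — shift
  I5: { [F → . L d], [F → . S , L], [F → . S F S], [F → . S], [F → . d], [F → S . , L], [F → S . F S], [F → S .], [L → . c F c], [S → . c d], [S → . d L F] }  — shift, reduce
  I6: { [F → . L d], [F → . S , L], [F → . S F S], [F → . S], [F → . d], [L → . c F c], [L → c . F c], [S → . c d], [S → . d L F], [S → c . d] }  — shift
  I7: { [F → d .], [L → . c F c], [S → d . L F] }  — shift, reduce
  I8: { [F → . L d], [F → . S , L], [F → . S F S], [F → . S], [F → . d], [L → . c F c], [S → . c d], [S → . d L F], [S → d L . F] }  — shift
  I9: { [S → d L F .] }  — reduce
  I10: { [F → d .], [L → . c F c], [S → c d .], [S → d . L F] }  — shift, 2 reduces
  I11: { [F → S , . L], [L → . c F c] }  — shift
  I12: { [F → S F . S], [S → . c d], [S → . d L F] }  — shift
  I13: { [F → S F S .] }  — reduce
  I14: { [S → c . d] }  — shift
  I15: { [L → . c F c], [S → d . L F] }  — shift
  I16: { [S → c d .] }  — reduce
  I17: { [F → S , L .] }  — reduce
  I18: { [F → L d .] }  — reduce
  I19: { [L → c F c .] }  — reduce

I10 contains complete items [F → d .], [S → c d .] — reduce-reduce conflict.

Answer: Yes — I10: [F → d .] vs [S → c d .]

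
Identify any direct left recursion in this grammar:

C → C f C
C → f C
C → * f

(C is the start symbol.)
Yes, C is left-recursive

Direct left recursion occurs when N → N α for some non-terminal N (the right-hand side begins with the left-hand side itself).

C → C f C: LEFT RECURSIVE (starts with C)
C → f C: starts with f
C → * f: starts with '*'

The grammar has direct left recursion on: C.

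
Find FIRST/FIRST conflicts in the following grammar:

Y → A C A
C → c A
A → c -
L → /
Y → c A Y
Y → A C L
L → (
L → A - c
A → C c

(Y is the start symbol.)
A FIRST/FIRST conflict occurs when two productions N → α and N → β for the same non-terminal have FIRST(α) ∩ FIRST(β) ≠ ∅ (with ε ∈ FIRST of a nullable right-hand side, so two nullable alternatives also conflict).

FIRST sets of the non-terminals at (or reachable through a nullable prefix from) the front of some alternative:
  FIRST(A) = { 'c' }
  FIRST(C) = { 'c' }

Productions for Y:
  Y → A C A: FIRST = { 'c' }
  Y → c A Y: FIRST = { 'c' }
  Y → A C L: FIRST = { 'c' }
Productions for A:
  A → c -: FIRST = { 'c' }
  A → C c: FIRST = { 'c' }
Productions for L:
  L → /: FIRST = { '/' }
  L → (: FIRST = { '(' }
  L → A - c: FIRST = { 'c' }
C has only one production, so no FIRST/FIRST conflict is possible there.

Conflict for Y: Y → A C A and Y → c A Y
  Overlap: { 'c' }
Conflict for Y: Y → A C A and Y → A C L
  Overlap: { 'c' }
Conflict for Y: Y → c A Y and Y → A C L
  Overlap: { 'c' }
Conflict for A: A → c - and A → C c
  Overlap: { 'c' }

Answer: Yes. Y → A C A / Y → c A Y on { 'c' }; Y → A C A / Y → A C L on { 'c' }; Y → c A Y / Y → A C L on { 'c' }; A → c '-' / A → C c on { 'c' }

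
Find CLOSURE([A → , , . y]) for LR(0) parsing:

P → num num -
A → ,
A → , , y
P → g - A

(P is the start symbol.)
{ [A → , , . y] }

To compute CLOSURE, for each item [A → α.Bβ] where B is a non-terminal, add [B → .γ] for all productions B → γ; repeat for the newly added items until nothing changes.

Start with: [A → , , . y]
The dot precedes the terminal y, so nothing is added.

CLOSURE = { [A → , , . y] }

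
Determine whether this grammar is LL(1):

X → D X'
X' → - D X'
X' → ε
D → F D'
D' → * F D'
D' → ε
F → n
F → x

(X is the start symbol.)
A grammar is LL(1) if for each non-terminal N with multiple productions, the predict sets of those productions are pairwise disjoint, where PREDICT(N → α) = (FIRST(α) \ {ε}) ∪ (FOLLOW(N) if α ⇒* ε).

Relevant sets:
  FOLLOW(X') = { $ }
  FOLLOW(D') = { $, '-' }

For X':
  PREDICT(X' → '-' D X') = { '-' }
  PREDICT(X' → ε) = { $ }
For D':
  PREDICT(D' → '*' F D') = { '*' }
  PREDICT(D' → ε) = { $, '-' }
For F:
  PREDICT(F → n) = { 'n' }
  PREDICT(F → x) = { 'x' }
X, D have a single production, so nothing to check there.

All predict sets are disjoint. The grammar IS LL(1).

Answer: Yes, the grammar is LL(1).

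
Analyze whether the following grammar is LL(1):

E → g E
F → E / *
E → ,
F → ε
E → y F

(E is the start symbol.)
Yes, the grammar is LL(1).

A grammar is LL(1) if for each non-terminal N with multiple productions, the predict sets of those productions are pairwise disjoint, where PREDICT(N → α) = (FIRST(α) \ {ε}) ∪ (FOLLOW(N) if α ⇒* ε).

Relevant sets:
  FIRST(E) = { ',', 'g', 'y' }
  FOLLOW(F) = { $, '/' }

For E:
  PREDICT(E → g E) = { 'g' }
  PREDICT(E → ',') = { ',' }
  PREDICT(E → y F) = { 'y' }
For F:
  PREDICT(F → E '/' '*') = { ',', 'g', 'y' }
  PREDICT(F → ε) = { $, '/' }

All predict sets are disjoint. The grammar IS LL(1).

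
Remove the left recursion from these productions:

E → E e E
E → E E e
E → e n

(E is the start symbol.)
E → e n E'
E' → e E E'
E' → E e E'
E' → ε

E is directly left-recursive. The standard transformation for
  A → A α₁ | ... | A α_m | β₁ | ... | β_n
is
  A  → β₁ A' | ... | β_n A'
  A' → α₁ A' | ... | α_m A' | ε

E → e n becomes E → e n E'
E → E e E becomes E' → e E E'
E → E E e becomes E' → E e E'
Add E' → ε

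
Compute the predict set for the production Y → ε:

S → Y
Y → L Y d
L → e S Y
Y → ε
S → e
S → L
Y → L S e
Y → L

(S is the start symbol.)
{ $, 'd', 'e' }

PREDICT(Y → ε) = (FIRST(RHS) \ {ε}) ∪ (FOLLOW(Y) if ε ∈ FIRST(RHS), i.e. RHS ⇒* ε)
The right-hand side is ε (FIRST(ε) = { ε }), so the predict set is FOLLOW(Y) = { $, 'd', 'e' }
PREDICT(Y → ε) = { $, 'd', 'e' }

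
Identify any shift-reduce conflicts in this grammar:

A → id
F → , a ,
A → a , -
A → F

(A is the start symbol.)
A shift-reduce conflict occurs when an LR(0) state has both:
  - a complete (reduce) item [A → α .] (dot at the end), and
  - a shift item [B → β . c γ] (dot before a terminal).

Augment with A' → A and build the canonical LR(0) collection (I0 = CLOSURE({[A' → . A]}), then GOTO on every symbol after a dot until no new states appear). It has 10 states:
  I0: { [A → . F], [A → . a , -], [A → . id], [A' → . A], [F → . , a ,] }  — shift
  I1: { [F → , . a ,] }  — shift
  I2: { [A' → A .] }  — accept
  I3: { [A → F .] }  — reduce
  I4: { [A → a . , -] }  — shift
  I5: { [A → id .] }  — reduce
  I6: { [A → a , . -] }  — shift
  I7: { [A → a , - .] }  — reduce
  I8: { [F → , a . ,] }  — shift
  I9: { [F → , a , .] }  — reduce

No state contains both a complete item and a shift item.

Answer: No shift-reduce conflicts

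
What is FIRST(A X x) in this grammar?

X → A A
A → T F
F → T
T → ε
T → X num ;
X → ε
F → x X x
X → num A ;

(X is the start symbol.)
{ 'num', 'x' }

FIRST sets of the non-terminals involved (from the grammar, by fixed-point iteration):
  FIRST(A) = { 'num', 'x', ε }
  FIRST(X) = { 'num', 'x', ε }

To compute FIRST(A X x), process the symbols left to right:
Symbol A is a non-terminal. Add FIRST(A) \ {ε} = { 'num', 'x' }
A is nullable (ε ∈ FIRST(A)), continue to the next symbol.
Symbol X is a non-terminal. Add FIRST(X) \ {ε} = { 'num', 'x' }
X is nullable (ε ∈ FIRST(X)), continue to the next symbol.
Symbol x is a terminal. Add 'x' and stop.
FIRST(A X x) = { 'num', 'x' }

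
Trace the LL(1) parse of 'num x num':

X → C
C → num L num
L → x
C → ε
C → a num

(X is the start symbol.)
LL(1) parsing maintains a stack (initially the start symbol over $) and the input. At each step: if the stack top is a terminal, match it against the current input token; if it is a non-terminal N, replace it with the RHS of M[N, lookahead] (the unique production whose predict set contains the lookahead).

Stack is shown with the top on the left.

Stack        Input        Action
--------------------------------
X $          num x num $  output X → C
C $          num x num $  output C → num L num
num L num $  num x num $  match 'num'
L num $      x num $      output L → x
x num $      x num $      match 'x'
num $        num $        match 'num'
$            $            accept

The string is accepted.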